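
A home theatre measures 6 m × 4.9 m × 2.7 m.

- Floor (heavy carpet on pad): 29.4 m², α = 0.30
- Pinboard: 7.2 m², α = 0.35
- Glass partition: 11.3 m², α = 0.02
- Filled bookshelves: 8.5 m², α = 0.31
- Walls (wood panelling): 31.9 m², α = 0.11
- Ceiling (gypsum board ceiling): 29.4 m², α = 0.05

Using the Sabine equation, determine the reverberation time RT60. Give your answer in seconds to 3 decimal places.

Summing Sᵢαᵢ: 8.820 + 2.520 + 0.226 + 2.635 + 3.509 + 1.470 → A = 19.180 sabins.
V = 6·4.9·2.7 = 79.38 m³.
RT60 = 0.161 · V / A = 0.161 × 79.38 / 19.180 = 0.666 s.

0.666 seconds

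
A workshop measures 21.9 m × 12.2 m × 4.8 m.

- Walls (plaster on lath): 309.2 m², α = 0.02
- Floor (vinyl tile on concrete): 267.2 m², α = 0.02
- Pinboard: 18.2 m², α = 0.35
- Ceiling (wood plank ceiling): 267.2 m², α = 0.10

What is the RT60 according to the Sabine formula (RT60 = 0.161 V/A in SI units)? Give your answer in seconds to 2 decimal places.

A = Σ Sᵢαᵢ = 309.2·0.02 + 267.2·0.02 + 18.2·0.35 + 267.2·0.10 = 44.618 sabins.
V = 21.9·12.2·4.8 = 1282.464 m³.
RT60 = 0.161 · V / A = 0.161 × 1282.464 / 44.618 = 4.63 s.

4.63 seconds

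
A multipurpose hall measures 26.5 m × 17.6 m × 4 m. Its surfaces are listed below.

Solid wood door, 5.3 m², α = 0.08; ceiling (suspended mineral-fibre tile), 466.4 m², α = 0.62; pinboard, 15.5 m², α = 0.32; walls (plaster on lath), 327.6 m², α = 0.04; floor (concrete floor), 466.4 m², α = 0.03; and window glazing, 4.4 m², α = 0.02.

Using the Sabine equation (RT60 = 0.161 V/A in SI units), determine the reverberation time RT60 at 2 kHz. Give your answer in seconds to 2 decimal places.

0.93 s

Summing Sᵢαᵢ: 0.424 + 289.168 + 4.960 + 13.104 + 13.992 + 0.088 → A = 321.736 sabins.
Room volume: 1865.6 m³.
Sabine: RT60 = 0.161 × 1865.6 / 321.736 = 0.93 s.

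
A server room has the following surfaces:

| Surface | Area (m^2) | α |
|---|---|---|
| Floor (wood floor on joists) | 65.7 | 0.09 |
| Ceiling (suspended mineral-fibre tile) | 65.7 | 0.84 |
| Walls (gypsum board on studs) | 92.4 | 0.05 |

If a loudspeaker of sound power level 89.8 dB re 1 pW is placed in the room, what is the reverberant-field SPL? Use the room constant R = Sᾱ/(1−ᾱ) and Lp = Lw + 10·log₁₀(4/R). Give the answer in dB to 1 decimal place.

A = 65.721 sabins; S = 223.8 m^2.
ᾱ = 0.2937, so room constant R = A/(1−ᾱ) = 93.050 m^2.
Lp = 89.8 + 10·log₁₀(4/93.050) = 89.8 + (-13.67) = 76.1 dB.

76.1 dB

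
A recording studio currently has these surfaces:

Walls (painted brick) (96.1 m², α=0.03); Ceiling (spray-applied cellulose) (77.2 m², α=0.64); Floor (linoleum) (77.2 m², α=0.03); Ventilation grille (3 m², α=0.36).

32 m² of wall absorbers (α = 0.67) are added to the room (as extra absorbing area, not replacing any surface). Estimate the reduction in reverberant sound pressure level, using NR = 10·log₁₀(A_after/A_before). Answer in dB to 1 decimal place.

A_before = Σ Sᵢαᵢ = 96.1·0.03 + 77.2·0.64 + 77.2·0.03 + 3·0.36 = 55.687 sabins.
Treatment contributes 32·0.67 = 21.440 sabins.
A_after = 55.687 + 21.440 = 77.127 sabins.
NR = 10·log₁₀(77.127/55.687) = 1.4 dB.

1.4 dB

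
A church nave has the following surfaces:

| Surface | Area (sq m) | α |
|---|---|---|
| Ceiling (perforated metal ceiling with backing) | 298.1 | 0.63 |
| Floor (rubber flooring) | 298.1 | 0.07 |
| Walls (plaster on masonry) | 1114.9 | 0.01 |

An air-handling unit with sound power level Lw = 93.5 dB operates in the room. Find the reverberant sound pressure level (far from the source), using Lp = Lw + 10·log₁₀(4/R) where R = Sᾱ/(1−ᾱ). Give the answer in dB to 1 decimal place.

75.5 dB

Σ(Sᵢαᵢ) = 298.1×0.63 + 298.1×0.07 + 1114.9×0.01 = 219.819; total area S = 1711.1 sq m.
ᾱ = 219.819/1711.1 = 0.1285; R = Sᾱ/(1−ᾱ) = 219.819/(1−0.1285) = 252.231 sq m.
Lp = 93.5 + 10·log₁₀(4/252.231) = 93.5 + (-18.00) = 75.5 dB.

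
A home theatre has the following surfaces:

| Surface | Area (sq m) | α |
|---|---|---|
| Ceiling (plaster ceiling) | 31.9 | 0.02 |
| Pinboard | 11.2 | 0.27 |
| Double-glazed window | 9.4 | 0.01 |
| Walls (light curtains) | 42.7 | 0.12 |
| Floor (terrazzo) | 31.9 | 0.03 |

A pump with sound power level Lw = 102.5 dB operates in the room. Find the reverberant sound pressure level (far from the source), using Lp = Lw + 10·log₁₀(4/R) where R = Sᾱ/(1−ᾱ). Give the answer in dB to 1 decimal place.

A = 9.837 sabins; S = 127.1 sq m.
ᾱ = 9.837/127.1 = 0.0774; R = Sᾱ/(1−ᾱ) = 9.837/(1−0.0774) = 10.662 sq m.
Lp = 102.5 + 10·log₁₀(4/10.662) = 102.5 + (-4.26) = 98.2 dB.

98.2 dB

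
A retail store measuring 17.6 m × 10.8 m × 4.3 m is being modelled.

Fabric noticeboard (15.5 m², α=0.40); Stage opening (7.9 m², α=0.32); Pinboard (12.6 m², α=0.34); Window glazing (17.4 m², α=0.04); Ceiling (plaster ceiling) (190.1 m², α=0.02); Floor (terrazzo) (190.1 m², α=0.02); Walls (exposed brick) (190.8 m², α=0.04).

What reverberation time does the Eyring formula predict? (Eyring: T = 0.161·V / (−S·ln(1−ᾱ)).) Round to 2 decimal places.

Total surface area S = 15.5 + 7.9 + 12.6 + 17.4 + 190.1 + 190.1 + 190.8 = 624.4 m².
Absorption A = 15.5×0.40 + 7.9×0.32 + 12.6×0.34 + 17.4×0.04 + 190.1×0.02 + 190.1×0.02 + 190.8×0.04 = 28.944 sabins.
Mean coefficient ᾱ = A/S = 0.0464.
−S·ln(1−ᾱ) = −624.4 × ln(1 − 0.0464) = 29.666.
V = 17.6 × 10.8 × 4.3 = 817.344 m³.
T = 0.161·V/[−S·ln(1−ᾱ)] = 0.161·817.344/29.666 = 4.44 s.

4.44 s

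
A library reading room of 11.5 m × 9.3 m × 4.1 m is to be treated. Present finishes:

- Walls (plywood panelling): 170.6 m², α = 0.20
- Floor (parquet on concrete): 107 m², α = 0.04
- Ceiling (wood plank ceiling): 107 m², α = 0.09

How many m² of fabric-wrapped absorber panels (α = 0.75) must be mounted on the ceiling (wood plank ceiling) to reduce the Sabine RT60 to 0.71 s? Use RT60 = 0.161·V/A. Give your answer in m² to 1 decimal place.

77.9

Summing Sᵢαᵢ: 34.120 + 4.280 + 9.630 → A₁ = 48.030 sabins.
V = 438.495 m³. Target absorption A₂ = 0.161 × 438.495 / 0.71 = 99.433 sabins.
ΔA needed = 99.433 − 48.030 = 51.403 sabins.
Net gain per m²: Δα = 0.75 − 0.09 = 0.66.
Panel area = 51.403 / 0.66 = 77.9 m².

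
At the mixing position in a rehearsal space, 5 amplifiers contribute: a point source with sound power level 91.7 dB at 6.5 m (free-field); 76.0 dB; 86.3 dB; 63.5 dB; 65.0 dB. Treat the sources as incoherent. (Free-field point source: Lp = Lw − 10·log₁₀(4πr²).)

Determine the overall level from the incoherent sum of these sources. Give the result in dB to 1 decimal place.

86.8 dB

Source at 6.5 m: Lp = 91.7 − 10·log₁₀(4π·6.5²) = 91.7 − 10·log₁₀(530.929) = 64.4 dB.
Sum in the linear (power) domain: Σ 10^(Lᵢ/10) = 10^(64.4/10) + 10^(76.0/10) + 10^(86.3/10) + 10^(63.5/10) + 10^(65.0/10) = 4.745e+08.
Back to dB: 10·log₁₀ Σ = 86.8 dB.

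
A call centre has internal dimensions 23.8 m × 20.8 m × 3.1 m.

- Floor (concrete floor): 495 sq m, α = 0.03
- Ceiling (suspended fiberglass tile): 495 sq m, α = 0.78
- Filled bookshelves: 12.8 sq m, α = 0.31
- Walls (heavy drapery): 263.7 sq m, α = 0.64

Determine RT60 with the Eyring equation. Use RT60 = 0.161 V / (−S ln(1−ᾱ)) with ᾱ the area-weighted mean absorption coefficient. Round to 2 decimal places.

0.32 s

Total surface area S = 495 + 495 + 12.8 + 263.7 = 1266.5 sq m.
Absorption A = 495×0.03 + 495×0.78 + 12.8×0.31 + 263.7×0.64 = 573.686 sabins.
ᾱ = 573.686 / 1266.5 = 0.4530.
−S·ln(1−ᾱ) = −1266.5 × ln(1 − 0.4530) = 764.088.
V = 23.8 × 20.8 × 3.1 = 1534.624 m³.
T = 0.161·V/[−S·ln(1−ᾱ)] = 0.161·1534.624/764.088 = 0.32 s.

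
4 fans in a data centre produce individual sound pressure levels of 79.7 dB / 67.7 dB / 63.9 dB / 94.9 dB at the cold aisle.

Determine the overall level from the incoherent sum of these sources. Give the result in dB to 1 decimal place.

95.0 dB

Converting to relative power and adding: 10^(79.7/10) + 10^(67.7/10) + 10^(63.9/10) + 10^(94.9/10) = 3.192e+09.
L_total = 10·log₁₀(3.192e+09) = 95.0 dB.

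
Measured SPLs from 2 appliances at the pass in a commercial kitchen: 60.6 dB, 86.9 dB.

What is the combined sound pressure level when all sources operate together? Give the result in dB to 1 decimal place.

Sum in the linear (power) domain: Σ 10^(Lᵢ/10) = 10^(60.6/10) + 10^(86.9/10) = 4.909e+08.
Back to dB: 10·log₁₀ Σ = 86.9 dB.

86.9 dB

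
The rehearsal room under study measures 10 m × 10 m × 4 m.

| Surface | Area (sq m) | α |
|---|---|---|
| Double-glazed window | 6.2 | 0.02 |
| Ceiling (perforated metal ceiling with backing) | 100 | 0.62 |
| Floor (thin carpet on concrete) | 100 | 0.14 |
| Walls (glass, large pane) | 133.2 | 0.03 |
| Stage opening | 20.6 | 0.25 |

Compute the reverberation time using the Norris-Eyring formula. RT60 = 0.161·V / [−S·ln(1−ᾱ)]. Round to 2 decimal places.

0.66 sec

Total surface area S = 6.2 + 100 + 100 + 133.2 + 20.6 = 360.0 sq m.
Absorption A = 6.2·0.02 + 100·0.62 + 100·0.14 + 133.2·0.03 + 20.6·0.25 = 85.270 sabins.
ᾱ = 85.270 / 360.0 = 0.2369.
Eyring denominator: −S ln(1−ᾱ) = 97.332.
V = 10 × 10 × 4 = 400 m³.
RT60 = 0.161 × 400 / 97.332 = 0.66 s.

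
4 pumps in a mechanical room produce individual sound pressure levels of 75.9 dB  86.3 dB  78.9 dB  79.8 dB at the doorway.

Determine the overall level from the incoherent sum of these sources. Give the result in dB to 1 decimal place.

Converting to relative power and adding: 10^(75.9/10) + 10^(86.3/10) + 10^(78.9/10) + 10^(79.8/10) = 6.386e+08.
Back to dB: 10·log₁₀ Σ = 88.1 dB.

88.1 dB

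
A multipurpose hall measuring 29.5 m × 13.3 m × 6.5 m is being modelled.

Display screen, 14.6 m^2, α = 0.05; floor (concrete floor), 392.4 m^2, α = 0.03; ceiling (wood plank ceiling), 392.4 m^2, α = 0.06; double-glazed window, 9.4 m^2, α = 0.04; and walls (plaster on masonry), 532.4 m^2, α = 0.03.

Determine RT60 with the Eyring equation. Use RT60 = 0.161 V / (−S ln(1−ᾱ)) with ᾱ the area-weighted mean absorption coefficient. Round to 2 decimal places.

Total surface area S = 14.6 + 392.4 + 392.4 + 9.4 + 532.4 = 1341.2 m^2.
Σ(Sᵢαᵢ) = 14.6×0.05 + 392.4×0.03 + 392.4×0.06 + 9.4×0.04 + 532.4×0.03 = 52.394.
Mean coefficient ᾱ = A/S = 0.0391.
−S·ln(1−ᾱ) = −1341.2 × ln(1 − 0.0391) = 53.494.
V = 29.5 × 13.3 × 6.5 = 2550.275 m³.
T = 0.161·V/[−S·ln(1−ᾱ)] = 0.161·2550.275/53.494 = 7.68 s.

7.68 sec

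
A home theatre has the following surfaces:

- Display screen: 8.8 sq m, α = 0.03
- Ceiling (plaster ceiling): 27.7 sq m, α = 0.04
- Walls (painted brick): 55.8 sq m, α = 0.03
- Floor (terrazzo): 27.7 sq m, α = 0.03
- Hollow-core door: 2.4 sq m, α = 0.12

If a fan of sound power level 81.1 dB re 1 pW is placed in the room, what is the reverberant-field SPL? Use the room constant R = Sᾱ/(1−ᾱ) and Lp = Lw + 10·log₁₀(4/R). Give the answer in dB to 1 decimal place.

Σ(Sᵢαᵢ) = 8.8·0.03 + 27.7·0.04 + 55.8·0.03 + 27.7·0.03 + 2.4·0.12 = 4.165; total area S = 122.4 sq m.
ᾱ = 0.0340, so room constant R = A/(1−ᾱ) = 4.312 sq m.
Lp = Lw + 10 log₁₀(4/R) = 81.1 -0.33 = 80.8 dB.

80.8 dB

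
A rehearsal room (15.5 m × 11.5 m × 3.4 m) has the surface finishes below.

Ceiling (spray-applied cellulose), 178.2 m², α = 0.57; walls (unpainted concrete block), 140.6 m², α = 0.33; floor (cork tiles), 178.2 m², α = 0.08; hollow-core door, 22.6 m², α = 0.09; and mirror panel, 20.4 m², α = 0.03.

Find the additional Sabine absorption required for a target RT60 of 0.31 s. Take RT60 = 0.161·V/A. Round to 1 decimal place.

149.9 sabins

Summing Sᵢαᵢ: 101.574 + 46.398 + 14.256 + 2.034 + 0.612 → A₁ = 164.874 sabins.
V = 606.05 m³. Required absorption A₂ = 0.161 × 606.05 / 0.31 = 314.755 sabins.
Shortfall: 314.755 − 164.874 = 149.9 sabins.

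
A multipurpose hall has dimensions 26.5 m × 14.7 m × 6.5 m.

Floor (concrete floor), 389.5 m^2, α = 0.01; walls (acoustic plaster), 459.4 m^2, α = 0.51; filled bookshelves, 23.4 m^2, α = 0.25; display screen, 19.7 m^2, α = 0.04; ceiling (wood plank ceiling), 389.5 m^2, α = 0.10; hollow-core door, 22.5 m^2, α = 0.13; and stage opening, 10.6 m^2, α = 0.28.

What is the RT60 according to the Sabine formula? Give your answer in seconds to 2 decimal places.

1.41 sec

Total absorption A = 389.5*0.01 + 459.4*0.51 + 23.4*0.25 + 19.7*0.04 + 389.5*0.10 + 22.5*0.13 + 10.6*0.28
  = 3.895 + 234.294 + 5.850 + 0.788 + 38.950 + 2.925 + 2.968 = 289.670 m^2 sabins.
Volume V = 26.5 × 14.7 × 6.5 = 2532.075 m³.
T = 0.161 V/A = 0.161·2532.075/289.670 = 1.41 s.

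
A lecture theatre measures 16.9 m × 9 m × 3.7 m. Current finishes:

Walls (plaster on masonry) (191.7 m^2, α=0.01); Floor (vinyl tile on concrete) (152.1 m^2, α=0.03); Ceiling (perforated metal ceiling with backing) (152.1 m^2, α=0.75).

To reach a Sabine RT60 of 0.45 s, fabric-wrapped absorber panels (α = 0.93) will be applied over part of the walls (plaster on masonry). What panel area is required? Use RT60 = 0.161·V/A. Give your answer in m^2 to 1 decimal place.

A₁ = Σ Sᵢαᵢ = 191.7*0.01 + 152.1*0.03 + 152.1*0.75 = 120.555 sabins.
V = 562.77 m³. Target absorption A₂ = 0.161 × 562.77 / 0.45 = 201.347 sabins.
Absorption to add: 201.347 − 120.555 = 80.792 sabins.
Net gain per m^2: Δα = 0.93 − 0.01 = 0.92.
Area = ΔA/Δα = 80.792/0.92 = 87.8 m^2.

87.8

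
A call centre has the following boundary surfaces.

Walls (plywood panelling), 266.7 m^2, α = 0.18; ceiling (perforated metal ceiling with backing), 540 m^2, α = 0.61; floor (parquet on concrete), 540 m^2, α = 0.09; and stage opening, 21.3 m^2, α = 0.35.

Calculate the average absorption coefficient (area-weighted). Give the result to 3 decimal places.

Total surface area S = 1368.0 m^2.
Weighted sum Σ Sα = 433.461.
ᾱ = 433.461 / 1368.0 = 0.317.

0.317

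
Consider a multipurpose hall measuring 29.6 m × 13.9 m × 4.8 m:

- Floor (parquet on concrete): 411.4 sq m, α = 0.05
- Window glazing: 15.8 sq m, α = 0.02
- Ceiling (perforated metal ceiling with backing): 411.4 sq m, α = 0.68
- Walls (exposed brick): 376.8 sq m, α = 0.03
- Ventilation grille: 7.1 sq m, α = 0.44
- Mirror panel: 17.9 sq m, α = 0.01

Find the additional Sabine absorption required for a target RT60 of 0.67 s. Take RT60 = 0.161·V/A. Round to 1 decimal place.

Summing Sᵢαᵢ: 20.570 + 0.316 + 279.752 + 11.304 + 3.124 + 0.179 → A₁ = 315.245 sabins.
V = 1974.912 m³. Required absorption A₂ = 0.161 × 1974.912 / 0.67 = 474.568 sabins.
Additional absorption ΔA = 474.568 − 315.245 = 159.3 sabins.

159.3 sabins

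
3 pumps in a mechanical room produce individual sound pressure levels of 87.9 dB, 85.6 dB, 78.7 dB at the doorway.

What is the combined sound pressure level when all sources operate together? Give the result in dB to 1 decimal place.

Sum in the linear (power) domain: Σ 10^(Lᵢ/10) = 10^(87.9/10) + 10^(85.6/10) + 10^(78.7/10) = 1.054e+09.
Combined level = 10 log₁₀(1.054e+09) = 90.2 dB.

90.2 dB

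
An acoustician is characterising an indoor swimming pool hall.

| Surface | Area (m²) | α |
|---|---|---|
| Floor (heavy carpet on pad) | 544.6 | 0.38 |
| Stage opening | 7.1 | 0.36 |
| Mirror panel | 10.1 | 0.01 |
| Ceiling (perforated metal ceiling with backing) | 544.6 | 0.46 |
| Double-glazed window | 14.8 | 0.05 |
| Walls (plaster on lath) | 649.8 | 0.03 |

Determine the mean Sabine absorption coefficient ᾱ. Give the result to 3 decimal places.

0.271

S = Σ Sᵢ = 544.6 + 7.1 + 10.1 + 544.6 + 14.8 + 649.8 = 1771.0 m².
Weighted sum Σ Sα = 480.355.
ᾱ = A/S = 0.271.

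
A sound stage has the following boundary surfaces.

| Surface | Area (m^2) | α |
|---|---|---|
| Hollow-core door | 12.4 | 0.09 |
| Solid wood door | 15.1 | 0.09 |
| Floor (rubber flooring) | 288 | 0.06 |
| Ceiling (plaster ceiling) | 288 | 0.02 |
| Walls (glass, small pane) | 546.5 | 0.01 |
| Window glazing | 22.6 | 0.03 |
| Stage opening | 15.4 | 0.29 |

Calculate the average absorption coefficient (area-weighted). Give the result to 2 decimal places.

0.03

S = Σ Sᵢ = 12.4 + 15.1 + 288 + 288 + 546.5 + 22.6 + 15.4 = 1188.0 m^2.
A = 12.4·0.09 + 15.1·0.09 + 288·0.06 + 288·0.02 + 546.5·0.01 + 22.6·0.03 + 15.4·0.29 = 36.124 sabins.
ᾱ = A/S = 0.03.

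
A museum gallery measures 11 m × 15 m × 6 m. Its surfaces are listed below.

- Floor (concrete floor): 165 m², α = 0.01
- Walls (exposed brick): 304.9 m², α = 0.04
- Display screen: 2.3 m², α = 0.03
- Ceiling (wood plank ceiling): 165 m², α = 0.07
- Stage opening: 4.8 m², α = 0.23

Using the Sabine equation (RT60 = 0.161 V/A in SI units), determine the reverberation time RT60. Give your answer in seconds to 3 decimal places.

5.999 s

Total absorption A = 165*0.01 + 304.9*0.04 + 2.3*0.03 + 165*0.07 + 4.8*0.23
  = 1.650 + 12.196 + 0.069 + 11.550 + 1.104 = 26.569 m² sabins.
Volume V = 11 × 15 × 6 = 990 m³.
RT60 = 0.161 · V / A = 0.161 × 990 / 26.569 = 5.999 s.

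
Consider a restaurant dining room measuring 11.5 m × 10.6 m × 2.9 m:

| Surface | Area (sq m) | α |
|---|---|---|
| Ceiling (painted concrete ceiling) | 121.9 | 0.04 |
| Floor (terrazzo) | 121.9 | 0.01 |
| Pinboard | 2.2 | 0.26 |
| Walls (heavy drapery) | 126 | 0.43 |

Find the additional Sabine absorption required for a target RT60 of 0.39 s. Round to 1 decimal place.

A₁ = Σ Sᵢαᵢ = 121.9×0.04 + 121.9×0.01 + 2.2×0.26 + 126×0.43 = 60.847 sabins.
For T = 0.39 s, need A₂ = 0.161·V/T = 0.161·353.51/0.39 = 145.936 sabins.
Shortfall: 145.936 − 60.847 = 85.1 sabins.

85.1 sabins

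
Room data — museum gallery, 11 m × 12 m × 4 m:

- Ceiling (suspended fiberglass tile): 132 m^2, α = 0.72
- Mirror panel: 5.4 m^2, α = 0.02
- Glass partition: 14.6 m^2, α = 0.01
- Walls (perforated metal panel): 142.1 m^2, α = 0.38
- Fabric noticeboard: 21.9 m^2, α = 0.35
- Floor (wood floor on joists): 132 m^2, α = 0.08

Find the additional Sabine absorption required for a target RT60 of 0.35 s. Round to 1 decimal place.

75.4 sabins

A₁ = Σ Sᵢαᵢ = 132·0.72 + 5.4·0.02 + 14.6·0.01 + 142.1·0.38 + 21.9·0.35 + 132·0.08 = 167.517 sabins.
V = 528 m³. Required absorption A₂ = 0.161 × 528 / 0.35 = 242.880 sabins.
ΔA = A₂ − A₁ = 242.880 − 167.517 = 75.4 sabins.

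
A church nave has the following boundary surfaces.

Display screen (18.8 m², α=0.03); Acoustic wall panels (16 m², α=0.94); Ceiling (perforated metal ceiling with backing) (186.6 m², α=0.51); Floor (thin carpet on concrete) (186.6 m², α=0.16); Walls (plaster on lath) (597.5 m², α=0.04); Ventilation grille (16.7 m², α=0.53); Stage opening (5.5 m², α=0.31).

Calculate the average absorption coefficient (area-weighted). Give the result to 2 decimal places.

Total surface area S = 1027.7 m².
Σ(Sᵢαᵢ) = 18.8×0.03 + 16×0.94 + 186.6×0.51 + 186.6×0.16 + 597.5×0.04 + 16.7×0.53 + 5.5×0.31 = 175.082.
ᾱ = A/S = 0.17.

0.17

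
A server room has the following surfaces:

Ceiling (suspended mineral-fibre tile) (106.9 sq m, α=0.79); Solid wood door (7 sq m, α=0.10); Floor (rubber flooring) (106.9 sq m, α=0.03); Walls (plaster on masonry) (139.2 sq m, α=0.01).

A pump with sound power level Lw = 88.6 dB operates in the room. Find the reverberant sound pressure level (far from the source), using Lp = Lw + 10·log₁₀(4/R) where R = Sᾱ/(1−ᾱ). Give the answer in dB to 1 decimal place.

73.8 dB

A = 89.750 sabins; S = 360.0 sq m.
ᾱ = 0.2493, so room constant R = A/(1−ᾱ) = 119.555 sq m.
Lp = 88.6 + 10·log₁₀(4/119.555) = 88.6 + (-14.76) = 73.8 dB.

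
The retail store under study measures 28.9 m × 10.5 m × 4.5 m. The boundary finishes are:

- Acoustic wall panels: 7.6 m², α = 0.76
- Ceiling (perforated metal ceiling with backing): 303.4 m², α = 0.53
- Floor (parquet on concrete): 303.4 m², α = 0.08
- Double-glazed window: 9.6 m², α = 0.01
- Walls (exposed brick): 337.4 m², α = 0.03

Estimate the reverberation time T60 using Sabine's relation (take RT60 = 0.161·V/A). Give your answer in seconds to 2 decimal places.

A = Σ Sᵢαᵢ = 7.6*0.76 + 303.4*0.53 + 303.4*0.08 + 9.6*0.01 + 337.4*0.03 = 201.068 sabins.
Room volume: 1365.525 m³.
T = 0.161 V/A = 0.161·1365.525/201.068 = 1.09 s.

1.09 sec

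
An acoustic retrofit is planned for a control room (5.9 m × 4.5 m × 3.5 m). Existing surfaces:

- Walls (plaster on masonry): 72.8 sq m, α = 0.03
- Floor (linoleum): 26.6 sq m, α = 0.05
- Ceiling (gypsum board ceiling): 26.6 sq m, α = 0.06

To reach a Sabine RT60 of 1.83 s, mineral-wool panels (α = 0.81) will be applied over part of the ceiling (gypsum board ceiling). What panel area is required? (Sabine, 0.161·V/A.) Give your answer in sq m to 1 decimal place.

4.1

Equivalent absorption area: A₁ = 72.8·0.03 + 26.6·0.05 + 26.6·0.06 = 5.110 sq m.
Required A₂ = 0.161·92.925/1.83 = 8.175 sabins.
Absorption to add: 8.175 − 5.110 = 3.065 sabins.
Each sq m of panel replacing the ceiling (gypsum board ceiling) adds (0.81 − 0.06) = 0.75 sabins.
Area = ΔA/Δα = 3.065/0.75 = 4.1 sq m.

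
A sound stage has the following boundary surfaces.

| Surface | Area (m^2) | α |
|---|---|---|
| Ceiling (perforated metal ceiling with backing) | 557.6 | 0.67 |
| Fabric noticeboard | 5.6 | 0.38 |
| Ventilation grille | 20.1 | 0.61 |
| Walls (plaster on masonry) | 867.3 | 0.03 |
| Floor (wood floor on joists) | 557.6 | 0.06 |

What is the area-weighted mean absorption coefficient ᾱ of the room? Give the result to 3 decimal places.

0.223

S = Σ Sᵢ = 557.6 + 5.6 + 20.1 + 867.3 + 557.6 = 2008.2 m^2.
A = 557.6×0.67 + 5.6×0.38 + 20.1×0.61 + 867.3×0.03 + 557.6×0.06 = 447.456 sabins.
ᾱ = A/S = 0.223.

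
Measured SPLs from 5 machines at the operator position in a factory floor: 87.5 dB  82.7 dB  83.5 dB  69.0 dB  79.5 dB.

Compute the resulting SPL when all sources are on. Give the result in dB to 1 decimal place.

90.3 dB

Converting to relative power and adding: 10^(87.5/10) + 10^(82.7/10) + 10^(83.5/10) + 10^(69.0/10) + 10^(79.5/10) = 1.069e+09.
L_total = 10·log₁₀(1.069e+09) = 90.3 dB.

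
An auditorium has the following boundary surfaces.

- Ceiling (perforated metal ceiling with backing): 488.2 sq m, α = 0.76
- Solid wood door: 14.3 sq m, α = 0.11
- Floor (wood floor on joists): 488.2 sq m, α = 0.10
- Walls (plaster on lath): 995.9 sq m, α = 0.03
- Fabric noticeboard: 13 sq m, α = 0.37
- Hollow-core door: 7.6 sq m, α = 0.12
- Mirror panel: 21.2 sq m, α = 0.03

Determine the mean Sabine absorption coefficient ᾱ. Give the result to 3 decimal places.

0.226

Total surface area S = 2028.4 sq m.
A = 488.2*0.76 + 14.3*0.11 + 488.2*0.10 + 995.9*0.03 + 13*0.37 + 7.6*0.12 + 21.2*0.03 = 457.660 sabins.
ᾱ = A/S = 0.226.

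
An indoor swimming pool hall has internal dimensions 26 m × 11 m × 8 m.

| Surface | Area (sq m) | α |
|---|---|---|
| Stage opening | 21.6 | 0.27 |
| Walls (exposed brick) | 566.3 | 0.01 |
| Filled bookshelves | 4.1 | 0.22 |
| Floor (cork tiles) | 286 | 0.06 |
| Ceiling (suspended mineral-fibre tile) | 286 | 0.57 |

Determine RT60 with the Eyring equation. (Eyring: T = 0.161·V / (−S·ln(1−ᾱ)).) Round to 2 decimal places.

S = Σ Sᵢ = 1164.0 sq m.
Σ(Sᵢαᵢ) = 21.6·0.27 + 566.3·0.01 + 4.1·0.22 + 286·0.06 + 286·0.57 = 192.577.
Mean coefficient ᾱ = A/S = 0.1654.
Eyring denominator: −S ln(1−ᾱ) = 210.454.
V = 26 × 11 × 8 = 2288 m³.
RT60 = 0.161 × 2288 / 210.454 = 1.75 s.

1.75 seconds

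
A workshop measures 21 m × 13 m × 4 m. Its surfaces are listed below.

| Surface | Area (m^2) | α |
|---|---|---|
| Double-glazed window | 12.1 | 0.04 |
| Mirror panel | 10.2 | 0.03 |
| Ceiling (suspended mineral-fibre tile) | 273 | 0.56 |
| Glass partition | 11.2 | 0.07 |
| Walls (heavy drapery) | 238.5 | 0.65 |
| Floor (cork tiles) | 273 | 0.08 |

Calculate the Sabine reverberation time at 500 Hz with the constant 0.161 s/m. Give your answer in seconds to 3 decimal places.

Summing Sᵢαᵢ: 0.484 + 0.306 + 152.880 + 0.784 + 155.025 + 21.840 → A = 331.319 sabins.
V = 21·13·4 = 1092 m³.
RT60 = 0.161 · V / A = 0.161 × 1092 / 331.319 = 0.531 s.

0.531 seconds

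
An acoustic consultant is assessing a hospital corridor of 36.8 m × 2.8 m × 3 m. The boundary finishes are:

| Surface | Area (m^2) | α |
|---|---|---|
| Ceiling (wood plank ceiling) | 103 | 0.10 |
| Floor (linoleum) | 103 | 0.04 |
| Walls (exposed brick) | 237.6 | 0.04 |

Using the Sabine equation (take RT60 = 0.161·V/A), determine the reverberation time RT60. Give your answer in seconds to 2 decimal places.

Total absorption A = 103·0.10 + 103·0.04 + 237.6·0.04
  = 10.300 + 4.120 + 9.504 = 23.924 m^2 sabins.
Volume V = 36.8 × 2.8 × 3 = 309.12 m³.
T = 0.161 V/A = 0.161·309.12/23.924 = 2.08 s.

2.08 sec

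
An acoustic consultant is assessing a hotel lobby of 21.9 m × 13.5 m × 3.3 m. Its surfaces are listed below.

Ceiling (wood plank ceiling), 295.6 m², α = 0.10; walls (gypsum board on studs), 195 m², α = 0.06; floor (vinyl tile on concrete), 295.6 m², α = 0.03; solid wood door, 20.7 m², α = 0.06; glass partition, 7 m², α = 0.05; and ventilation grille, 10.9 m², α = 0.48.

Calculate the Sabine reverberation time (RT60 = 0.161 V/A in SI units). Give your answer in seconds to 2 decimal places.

Summing Sᵢαᵢ: 29.560 + 11.700 + 8.868 + 1.242 + 0.350 + 5.232 → A = 56.952 sabins.
Room volume: 975.645 m³.
T = 0.161 V/A = 0.161·975.645/56.952 = 2.76 s.

2.76 sec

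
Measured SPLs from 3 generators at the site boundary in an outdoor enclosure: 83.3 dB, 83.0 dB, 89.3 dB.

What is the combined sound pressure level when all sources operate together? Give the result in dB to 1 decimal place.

91.0 dB

Σ 10^(Lᵢ/10) = 1.264e+09.
Back to dB: 10·log₁₀ Σ = 91.0 dB.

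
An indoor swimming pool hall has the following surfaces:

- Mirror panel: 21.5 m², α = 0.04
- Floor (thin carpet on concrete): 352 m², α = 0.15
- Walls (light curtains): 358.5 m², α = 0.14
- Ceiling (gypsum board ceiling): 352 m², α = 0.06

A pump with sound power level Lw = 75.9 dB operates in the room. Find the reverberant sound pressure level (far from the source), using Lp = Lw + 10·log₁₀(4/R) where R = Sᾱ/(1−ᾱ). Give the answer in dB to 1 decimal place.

Σ(Sᵢαᵢ) = 21.5×0.04 + 352×0.15 + 358.5×0.14 + 352×0.06 = 124.970; total area S = 1084.0 m².
ᾱ = 124.970/1084.0 = 0.1153; R = Sᾱ/(1−ᾱ) = 124.970/(1−0.1153) = 141.257 m².
Lp = 75.9 + 10·log₁₀(4/141.257) = 75.9 + (-15.48) = 60.4 dB.

60.4 dB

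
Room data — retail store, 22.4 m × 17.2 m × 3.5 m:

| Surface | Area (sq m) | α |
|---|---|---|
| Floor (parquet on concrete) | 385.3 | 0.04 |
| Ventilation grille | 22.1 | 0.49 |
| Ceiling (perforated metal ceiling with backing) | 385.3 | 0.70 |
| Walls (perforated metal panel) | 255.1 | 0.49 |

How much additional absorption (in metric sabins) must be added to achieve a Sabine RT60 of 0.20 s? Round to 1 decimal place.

Total absorption A₁ = 385.3·0.04 + 22.1·0.49 + 385.3·0.70 + 255.1·0.49
  = 15.412 + 10.829 + 269.710 + 124.999 = 420.950 sq m sabins.
For T = 0.20 s, need A₂ = 0.161·V/T = 0.161·1348.48/0.20 = 1085.526 sabins.
Additional absorption ΔA = 1085.526 − 420.950 = 664.6 sabins.

664.6 sabins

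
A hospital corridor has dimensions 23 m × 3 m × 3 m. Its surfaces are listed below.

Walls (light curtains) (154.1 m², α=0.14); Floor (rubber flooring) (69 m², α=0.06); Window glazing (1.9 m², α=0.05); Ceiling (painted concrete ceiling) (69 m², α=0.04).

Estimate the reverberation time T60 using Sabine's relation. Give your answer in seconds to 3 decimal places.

Total absorption A = 154.1·0.14 + 69·0.06 + 1.9·0.05 + 69·0.04
  = 21.574 + 4.140 + 0.095 + 2.760 = 28.569 m² sabins.
Room volume: 207 m³.
Sabine: RT60 = 0.161 × 207 / 28.569 = 1.167 s.

1.167 s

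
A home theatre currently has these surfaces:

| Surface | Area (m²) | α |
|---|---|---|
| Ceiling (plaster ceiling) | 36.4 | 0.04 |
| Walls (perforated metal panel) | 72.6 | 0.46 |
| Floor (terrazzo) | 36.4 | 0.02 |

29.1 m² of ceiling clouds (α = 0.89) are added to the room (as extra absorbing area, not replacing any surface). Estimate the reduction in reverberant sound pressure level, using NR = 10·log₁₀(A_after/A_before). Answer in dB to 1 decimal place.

2.4 dB

Summing Sᵢαᵢ: 1.456 + 33.396 + 0.728 → A_before = 35.580 sabins.
Added absorption = 29.1 × 0.89 = 25.899 sabins.
New total A_after = 61.479 sabins.
NR = 10·log₁₀(61.479/35.580) = 2.4 dB.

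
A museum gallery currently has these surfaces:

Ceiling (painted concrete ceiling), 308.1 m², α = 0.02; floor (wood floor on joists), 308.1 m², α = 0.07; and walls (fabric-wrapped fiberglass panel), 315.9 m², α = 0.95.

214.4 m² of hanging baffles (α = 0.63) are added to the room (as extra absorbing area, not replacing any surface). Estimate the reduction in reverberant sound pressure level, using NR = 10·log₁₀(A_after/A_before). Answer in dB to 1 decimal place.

Total absorption A_before = 308.1×0.02 + 308.1×0.07 + 315.9×0.95
  = 6.162 + 21.567 + 300.105 = 327.834 m² sabins.
Treatment contributes 214.4·0.63 = 135.072 sabins.
A_after = 327.834 + 135.072 = 462.906 sabins.
Reduction = 10 log₁₀(A_after/A_before) = 10 log₁₀(1.4120) = 1.5 dB.

1.5 dB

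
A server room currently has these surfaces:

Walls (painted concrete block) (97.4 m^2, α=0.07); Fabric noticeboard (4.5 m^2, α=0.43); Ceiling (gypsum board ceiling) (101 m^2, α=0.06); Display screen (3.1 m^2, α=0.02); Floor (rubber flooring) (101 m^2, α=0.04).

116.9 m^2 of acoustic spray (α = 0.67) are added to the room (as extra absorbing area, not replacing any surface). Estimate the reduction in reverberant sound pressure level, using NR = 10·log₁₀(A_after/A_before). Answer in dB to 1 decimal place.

7.1 dB

Summing Sᵢαᵢ: 6.818 + 1.935 + 6.060 + 0.062 + 4.040 → A_before = 18.915 sabins.
Added absorption = 116.9 × 0.67 = 78.323 sabins.
New total A_after = 97.238 sabins.
NR = 10·log₁₀(97.238/18.915) = 7.1 dB.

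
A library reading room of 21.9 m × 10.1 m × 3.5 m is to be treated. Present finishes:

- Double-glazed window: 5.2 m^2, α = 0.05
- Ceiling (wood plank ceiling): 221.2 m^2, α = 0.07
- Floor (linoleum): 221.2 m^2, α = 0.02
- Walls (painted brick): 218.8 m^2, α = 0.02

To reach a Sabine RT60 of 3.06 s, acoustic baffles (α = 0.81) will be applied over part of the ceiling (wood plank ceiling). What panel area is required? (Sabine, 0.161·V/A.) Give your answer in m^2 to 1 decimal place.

21.9

Total absorption A₁ = 5.2·0.05 + 221.2·0.07 + 221.2·0.02 + 218.8·0.02
  = 0.260 + 15.484 + 4.424 + 4.376 = 24.544 m^2 sabins.
V = 774.165 m³. Target absorption A₂ = 0.161 × 774.165 / 3.06 = 40.732 sabins.
ΔA needed = 40.732 − 24.544 = 16.188 sabins.
Each m^2 of panel replacing the ceiling (wood plank ceiling) adds (0.81 − 0.07) = 0.74 sabins.
Panel area = 16.188 / 0.74 = 21.9 m^2.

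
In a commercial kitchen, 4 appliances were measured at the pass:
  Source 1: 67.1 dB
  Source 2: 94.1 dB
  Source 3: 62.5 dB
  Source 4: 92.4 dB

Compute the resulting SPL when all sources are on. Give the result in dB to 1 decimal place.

96.3 dB

Converting to relative power and adding: 10^(67.1/10) + 10^(94.1/10) + 10^(62.5/10) + 10^(92.4/10) = 4.315e+09.
L_total = 10·log₁₀(4.315e+09) = 96.3 dB.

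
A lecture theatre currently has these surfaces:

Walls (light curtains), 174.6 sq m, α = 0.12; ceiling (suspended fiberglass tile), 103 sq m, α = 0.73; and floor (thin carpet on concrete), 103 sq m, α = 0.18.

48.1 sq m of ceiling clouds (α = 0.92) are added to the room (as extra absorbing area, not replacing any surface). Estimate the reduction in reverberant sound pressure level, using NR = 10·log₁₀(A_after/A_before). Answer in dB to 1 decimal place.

Total absorption A_before = 174.6×0.12 + 103×0.73 + 103×0.18
  = 20.952 + 75.190 + 18.540 = 114.682 sq m sabins.
Treatment contributes 48.1·0.92 = 44.252 sabins.
A_after = 114.682 + 44.252 = 158.934 sabins.
NR = 10·log₁₀(158.934/114.682) = 1.4 dB.

1.4 dB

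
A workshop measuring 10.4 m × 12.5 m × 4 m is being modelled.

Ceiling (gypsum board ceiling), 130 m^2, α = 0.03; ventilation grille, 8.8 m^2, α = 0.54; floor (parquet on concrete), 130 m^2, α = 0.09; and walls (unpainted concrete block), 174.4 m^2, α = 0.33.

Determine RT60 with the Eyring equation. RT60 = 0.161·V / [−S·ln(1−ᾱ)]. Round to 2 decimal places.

0.98 s

S = Σ Sᵢ = 443.2 m^2.
Absorption A = 130×0.03 + 8.8×0.54 + 130×0.09 + 174.4×0.33 = 77.904 sabins.
ᾱ = 77.904 / 443.2 = 0.1758.
Eyring denominator: −S ln(1−ᾱ) = 85.689.
V = 10.4 × 12.5 × 4 = 520 m³.
RT60 = 0.161 × 520 / 85.689 = 0.98 s.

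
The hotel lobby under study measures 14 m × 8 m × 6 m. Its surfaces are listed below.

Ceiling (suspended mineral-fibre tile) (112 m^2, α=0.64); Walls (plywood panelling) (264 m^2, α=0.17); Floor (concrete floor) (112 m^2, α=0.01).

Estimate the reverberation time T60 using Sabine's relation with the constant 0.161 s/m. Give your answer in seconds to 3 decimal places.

0.919 s

Summing Sᵢαᵢ: 71.680 + 44.880 + 1.120 → A = 117.680 sabins.
Volume V = 14 × 8 × 6 = 672 m³.
T = 0.161 V/A = 0.161·672/117.680 = 0.919 s.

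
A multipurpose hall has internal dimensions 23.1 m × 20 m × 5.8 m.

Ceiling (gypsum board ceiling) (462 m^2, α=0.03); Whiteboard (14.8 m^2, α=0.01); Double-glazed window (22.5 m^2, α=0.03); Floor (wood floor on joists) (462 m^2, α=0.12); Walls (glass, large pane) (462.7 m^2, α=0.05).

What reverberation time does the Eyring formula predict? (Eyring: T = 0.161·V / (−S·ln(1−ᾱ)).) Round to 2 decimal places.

4.47 s

Total surface area S = 462 + 14.8 + 22.5 + 462 + 462.7 = 1424.0 m^2.
Σ(Sᵢαᵢ) = 462·0.03 + 14.8·0.01 + 22.5·0.03 + 462·0.12 + 462.7·0.05 = 93.258.
ᾱ = 93.258 / 1424.0 = 0.0655.
−S·ln(1−ᾱ) = −1424.0 × ln(1 − 0.0655) = 96.467.
V = 23.1 × 20 × 5.8 = 2679.6 m³.
T = 0.161·V/[−S·ln(1−ᾱ)] = 0.161·2679.6/96.467 = 4.47 s.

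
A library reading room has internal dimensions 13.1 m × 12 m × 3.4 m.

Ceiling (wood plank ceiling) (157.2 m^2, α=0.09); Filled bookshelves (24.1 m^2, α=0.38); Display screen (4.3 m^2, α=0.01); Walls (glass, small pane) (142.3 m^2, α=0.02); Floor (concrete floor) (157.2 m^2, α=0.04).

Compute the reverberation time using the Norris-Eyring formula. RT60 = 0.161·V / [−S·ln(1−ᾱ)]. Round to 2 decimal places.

S = Σ Sᵢ = 485.1 m^2.
Σ(Sᵢαᵢ) = 157.2·0.09 + 24.1·0.38 + 4.3·0.01 + 142.3·0.02 + 157.2·0.04 = 32.483.
Mean coefficient ᾱ = A/S = 0.0670.
Eyring denominator: −S ln(1−ᾱ) = 33.642.
V = 13.1 × 12 × 3.4 = 534.48 m³.
T = 0.161·V/[−S·ln(1−ᾱ)] = 0.161·534.48/33.642 = 2.56 s.

2.56 sec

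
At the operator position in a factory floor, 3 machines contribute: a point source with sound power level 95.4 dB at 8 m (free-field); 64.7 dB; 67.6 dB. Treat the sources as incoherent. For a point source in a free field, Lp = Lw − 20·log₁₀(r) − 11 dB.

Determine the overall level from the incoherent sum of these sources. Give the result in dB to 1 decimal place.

71.1 dB

Source at 8 m: Lp = 95.4 − 20·log₁₀(8) − 11 = 66.3 dB.
Σ 10^(Lᵢ/10) = 1.297e+07.
Combined level = 10 log₁₀(1.297e+07) = 71.1 dB.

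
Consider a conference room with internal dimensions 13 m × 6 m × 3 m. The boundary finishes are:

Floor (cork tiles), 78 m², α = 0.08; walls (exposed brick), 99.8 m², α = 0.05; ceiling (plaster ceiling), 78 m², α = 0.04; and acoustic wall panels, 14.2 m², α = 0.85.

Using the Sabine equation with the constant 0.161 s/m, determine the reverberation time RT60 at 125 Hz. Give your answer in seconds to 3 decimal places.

A = Σ Sᵢαᵢ = 78×0.08 + 99.8×0.05 + 78×0.04 + 14.2×0.85 = 26.420 sabins.
Volume V = 13 × 6 × 3 = 234 m³.
Sabine: RT60 = 0.161 × 234 / 26.420 = 1.426 s.

1.426 sec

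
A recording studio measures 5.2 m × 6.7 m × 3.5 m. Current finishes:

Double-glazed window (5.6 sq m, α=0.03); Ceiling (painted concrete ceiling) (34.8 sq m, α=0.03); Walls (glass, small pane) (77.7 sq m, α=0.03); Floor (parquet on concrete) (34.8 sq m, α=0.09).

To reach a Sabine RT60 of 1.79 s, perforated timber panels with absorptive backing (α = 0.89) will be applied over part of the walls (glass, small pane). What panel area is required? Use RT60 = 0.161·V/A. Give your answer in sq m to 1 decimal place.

5.0

Equivalent absorption area: A₁ = 5.6×0.03 + 34.8×0.03 + 77.7×0.03 + 34.8×0.09 = 6.675 sq m.
V = 121.94 m³. Target absorption A₂ = 0.161 × 121.94 / 1.79 = 10.968 sabins.
ΔA needed = 10.968 − 6.675 = 4.293 sabins.
Net gain per sq m: Δα = 0.89 − 0.03 = 0.86.
Area = ΔA/Δα = 4.293/0.86 = 5.0 sq m.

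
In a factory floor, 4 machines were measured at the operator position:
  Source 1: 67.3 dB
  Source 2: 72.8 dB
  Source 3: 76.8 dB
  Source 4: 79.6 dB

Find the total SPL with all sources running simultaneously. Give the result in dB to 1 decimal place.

Sum in the linear (power) domain: Σ 10^(Lᵢ/10) = 10^(67.3/10) + 10^(72.8/10) + 10^(76.8/10) + 10^(79.6/10) = 1.635e+08.
Back to dB: 10·log₁₀ Σ = 82.1 dB.

82.1 dB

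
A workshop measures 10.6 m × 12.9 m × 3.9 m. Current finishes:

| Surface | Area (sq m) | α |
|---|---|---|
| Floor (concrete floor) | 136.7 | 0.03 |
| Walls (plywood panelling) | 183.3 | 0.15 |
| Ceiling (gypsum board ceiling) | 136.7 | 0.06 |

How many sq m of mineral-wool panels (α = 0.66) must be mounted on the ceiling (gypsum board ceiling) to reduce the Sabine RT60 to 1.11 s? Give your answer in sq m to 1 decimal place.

62.6

Total absorption A₁ = 136.7·0.03 + 183.3·0.15 + 136.7·0.06
  = 4.101 + 27.495 + 8.202 = 39.798 sq m sabins.
Required A₂ = 0.161·533.286/1.11 = 77.350 sabins.
Absorption to add: 77.350 − 39.798 = 37.552 sabins.
Each sq m of panel replacing the ceiling (gypsum board ceiling) adds (0.66 − 0.06) = 0.60 sabins.
Panel area = 37.552 / 0.60 = 62.6 sq m.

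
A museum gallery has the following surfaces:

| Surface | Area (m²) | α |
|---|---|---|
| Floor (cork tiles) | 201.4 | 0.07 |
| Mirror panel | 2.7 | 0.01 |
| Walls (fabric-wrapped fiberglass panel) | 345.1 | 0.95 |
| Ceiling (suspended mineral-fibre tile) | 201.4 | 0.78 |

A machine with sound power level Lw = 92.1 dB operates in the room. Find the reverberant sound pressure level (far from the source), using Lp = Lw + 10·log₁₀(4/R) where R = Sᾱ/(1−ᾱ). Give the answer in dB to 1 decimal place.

66.4 dB

A = 499.062 sabins; S = 750.6 m².
ᾱ = 499.062/750.6 = 0.6649; R = Sᾱ/(1−ᾱ) = 499.062/(1−0.6649) = 1489.293 m².
Lp = 92.1 + 10·log₁₀(4/1489.293) = 92.1 + (-25.71) = 66.4 dB.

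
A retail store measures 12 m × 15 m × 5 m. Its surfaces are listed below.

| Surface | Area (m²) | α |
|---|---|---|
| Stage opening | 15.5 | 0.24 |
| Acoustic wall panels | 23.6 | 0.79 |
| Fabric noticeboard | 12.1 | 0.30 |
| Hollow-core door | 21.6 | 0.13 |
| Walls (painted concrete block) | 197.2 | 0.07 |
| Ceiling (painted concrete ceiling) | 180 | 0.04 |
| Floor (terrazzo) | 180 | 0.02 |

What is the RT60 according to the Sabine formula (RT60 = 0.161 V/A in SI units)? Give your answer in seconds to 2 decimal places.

2.71 s

Equivalent absorption area: A = 15.5×0.24 + 23.6×0.79 + 12.1×0.30 + 21.6×0.13 + 197.2×0.07 + 180×0.04 + 180×0.02 = 53.406 m².
Room volume: 900 m³.
T = 0.161 V/A = 0.161·900/53.406 = 2.71 s.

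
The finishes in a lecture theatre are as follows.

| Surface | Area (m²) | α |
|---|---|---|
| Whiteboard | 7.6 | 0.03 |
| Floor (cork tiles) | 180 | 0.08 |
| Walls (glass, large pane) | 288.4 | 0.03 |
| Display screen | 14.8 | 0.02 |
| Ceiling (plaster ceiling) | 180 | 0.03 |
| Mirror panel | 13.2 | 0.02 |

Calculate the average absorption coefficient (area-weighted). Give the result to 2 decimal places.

0.04

Total surface area S = 684.0 m².
Weighted sum Σ Sα = 29.240.
ᾱ = A/S = 0.04.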